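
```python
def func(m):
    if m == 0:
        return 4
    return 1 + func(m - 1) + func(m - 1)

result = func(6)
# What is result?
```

func(m) = 1 + 2·func(m-1), func(0)=4. Closed form: (4+1)·2^6 - 1 = 319.

Answer: 319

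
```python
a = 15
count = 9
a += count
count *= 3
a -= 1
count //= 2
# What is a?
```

Trace:
`a = 15` → a = 15
`count = 9` → count = 9
`a += count` → a = 24
`count *= 3` → count = 27
`a -= 1` → a = 23
`count //= 2` → count = 13
So a = 23

Answer: 23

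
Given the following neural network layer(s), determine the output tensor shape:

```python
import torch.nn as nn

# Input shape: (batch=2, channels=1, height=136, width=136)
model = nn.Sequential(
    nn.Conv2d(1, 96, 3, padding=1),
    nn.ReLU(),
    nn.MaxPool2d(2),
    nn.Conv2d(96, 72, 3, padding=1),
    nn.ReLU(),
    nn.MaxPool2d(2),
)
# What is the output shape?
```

Input: (2, 1, 136, 136) -> after first Conv2d: (2, 96, 136, 136) -> after first MaxPool2d: (2, 96, 68, 68) -> after second Conv2d: (2, 72, 68, 68) -> Output: (2, 72, 34, 34)

Answer: (2, 72, 34, 34)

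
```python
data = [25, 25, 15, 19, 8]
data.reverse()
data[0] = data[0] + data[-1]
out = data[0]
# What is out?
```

Trace:
`data = [25, 25, 15, 19, 8]` → data = [25, 25, 15, 19, 8]
`data.reverse()` → data = [8, 19, 15, 25, 25]
`data[0] = data[0] + data[-1]` → data = [33, 19, 15, 25, 25]
`out = data[0]` → out = 33
So out = 33

Answer: 33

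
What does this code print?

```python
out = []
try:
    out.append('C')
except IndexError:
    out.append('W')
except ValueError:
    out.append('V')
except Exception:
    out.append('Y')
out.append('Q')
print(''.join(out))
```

Execution trace: 'C' (try body, no exception) → 'Q' (after the try/except). Output: CQ

Answer: CQ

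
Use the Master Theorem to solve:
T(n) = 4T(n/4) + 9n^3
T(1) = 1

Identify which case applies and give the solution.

a=4, b=4, f(n)=9n^3. log_4(4) = 1. Since c=3 > 1 and the regularity condition holds (4(n/4)^3 = (4/4^3)n^3 with 4/4^3 < 1), Case 3 applies: T(n) = Θ(f(n)) = O(n^3).

Answer: O(n^3) - Case 3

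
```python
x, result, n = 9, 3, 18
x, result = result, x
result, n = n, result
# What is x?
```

Trace:
`x, result, n = 9, 3, 18` → x = 9; result = 3; n = 18
`x, result = result, x` → x = 3; result = 9
`result, n = n, result` → result = 18; n = 9
So x = 3

Answer: 3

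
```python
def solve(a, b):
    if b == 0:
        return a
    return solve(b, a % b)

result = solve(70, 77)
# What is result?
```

solve(70, 77) -> solve(77, 70) -> solve(70, 7) -> solve(7, 0) -> 7

Answer: 7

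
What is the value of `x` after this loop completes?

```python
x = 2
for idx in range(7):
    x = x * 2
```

Multiply by 2, 7 times: 2 * 2^7 = 256
`x` takes the values: 2 → 4 → 8 → 16 → 32 → 64 → 128 → 256

Answer: 256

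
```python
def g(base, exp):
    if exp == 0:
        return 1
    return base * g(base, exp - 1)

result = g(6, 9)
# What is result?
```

g(6, 9) = 6 * 6 * 6 * 6 * 6 * 6 * 6 * 6 * 6 = 10077696

Answer: 10077696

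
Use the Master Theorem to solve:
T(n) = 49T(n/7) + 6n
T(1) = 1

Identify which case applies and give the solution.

a=49, b=7, f(n)=6n. log_7(49) = 2. Since c=1 < 2, Case 1 applies: T(n) = Θ(n^log_b(a)) = O(n^2).

Answer: O(n^2) - Case 1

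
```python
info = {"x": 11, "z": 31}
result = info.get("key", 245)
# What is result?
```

Trace:
`info = {"x": 11, "z": 31}` → info = {'x': 11, 'z': 31}
`result = info.get("key", 245)` → result = 245
So result = 245

Answer: 245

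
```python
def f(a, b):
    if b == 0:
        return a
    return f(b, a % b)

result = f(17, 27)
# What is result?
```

f(17, 27) -> f(27, 17) -> f(17, 10) -> f(10, 7) -> f(7, 3) -> f(3, 1) -> f(1, 0) -> 1

Answer: 1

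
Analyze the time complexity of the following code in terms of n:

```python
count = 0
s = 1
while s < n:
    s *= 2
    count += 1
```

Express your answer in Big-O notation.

Each loop level contributes: log n. Multiplying the contributions gives O(log n).

Answer: O(log n)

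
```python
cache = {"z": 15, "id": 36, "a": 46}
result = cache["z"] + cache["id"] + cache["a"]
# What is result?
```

Trace:
`cache = {"z": 15, "id": 36, "a": 46}` → cache = {'z': 15, 'id': 36, 'a': 46}
`result = cache["z"] + cache["id"] + cache["a"]` → result = 97
So result = 97

Answer: 97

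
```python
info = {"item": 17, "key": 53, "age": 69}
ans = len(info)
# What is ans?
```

Trace:
`info = {"item": 17, "key": 53, "age": 69}` → info = {'item': 17, 'key': 53, 'age': 69}
`ans = len(info)` → ans = 3
So ans = 3

Answer: 3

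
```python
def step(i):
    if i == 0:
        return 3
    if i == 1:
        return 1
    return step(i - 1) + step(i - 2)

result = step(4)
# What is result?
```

Build up from base cases: step(0)=3, step(1)=1, step(2)=4, step(3)=5, step(4)=9

Answer: 9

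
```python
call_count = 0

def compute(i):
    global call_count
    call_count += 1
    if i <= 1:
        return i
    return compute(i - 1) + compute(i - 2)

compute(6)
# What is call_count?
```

Calls(i) = 1 + Calls(i-1) + Calls(i-2); Calls(0)=Calls(1)=1. For i=6 this gives 25.

Answer: 25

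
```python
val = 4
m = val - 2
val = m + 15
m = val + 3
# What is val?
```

Trace:
`val = 4` → val = 4
`m = val - 2` → m = 2
`val = m + 15` → val = 17
`m = val + 3` → m = 20
So val = 17

Answer: 17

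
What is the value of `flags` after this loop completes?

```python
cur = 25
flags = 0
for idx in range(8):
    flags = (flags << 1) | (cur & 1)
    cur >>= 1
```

Reverse lowest 8 bits of 25
`flags` takes the values: 0 → 1 → 2 → 4 → 9 → 19 → 38 → 76 → 152

Answer: 152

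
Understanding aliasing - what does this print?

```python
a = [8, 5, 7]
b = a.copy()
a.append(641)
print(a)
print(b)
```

Key concept: list.copy() creates independent copy.
Step by step:
`a = [8, 5, 7]` → a = [8, 5, 7]
`b = a.copy()` → b = [8, 5, 7]
`a.append(641)` → a = [8, 5, 7, 641]
`print(a)` → prints [8, 5, 7, 641]
`print(b)` → prints [8, 5, 7]

Answer:
[8, 5, 7, 641]
[8, 5, 7]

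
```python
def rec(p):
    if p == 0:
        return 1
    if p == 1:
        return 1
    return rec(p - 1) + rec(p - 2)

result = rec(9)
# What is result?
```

Build up from base cases: rec(0)=1, rec(1)=1, rec(2)=2, rec(3)=3, rec(4)=5, rec(5)=8, rec(6)=13, ..., rec(9)=55

Answer: 55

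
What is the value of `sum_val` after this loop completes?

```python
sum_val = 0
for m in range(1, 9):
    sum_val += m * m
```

Sum of squares 1² to 8² = 204
`sum_val` takes the values: 0 → 1 → 5 → 14 → 30 → 55 → 91 → 140 → 204

Answer: 204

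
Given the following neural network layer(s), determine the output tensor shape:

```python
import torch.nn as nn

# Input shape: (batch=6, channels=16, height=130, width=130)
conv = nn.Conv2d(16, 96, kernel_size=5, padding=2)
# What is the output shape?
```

Input: (6, 16, 130, 130) -> Output: (6, 96, 130, 130)

Answer: (6, 96, 130, 130)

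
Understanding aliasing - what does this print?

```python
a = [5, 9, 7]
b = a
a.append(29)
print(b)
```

Key concept: basic list aliasing.
Step by step:
`a = [5, 9, 7]` → a = [5, 9, 7]
`b = a` → b = [5, 9, 7] (same object as a)
`a.append(29)` → a = [5, 9, 7, 29] (same object as b); b = [5, 9, 7, 29] (same object as a)
`print(b)` → prints [5, 9, 7, 29]

Answer: [5, 9, 7, 29]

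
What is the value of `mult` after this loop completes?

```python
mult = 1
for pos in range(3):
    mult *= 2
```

2^3 = 8
`mult` takes the values: 1 → 2 → 4 → 8

Answer: 8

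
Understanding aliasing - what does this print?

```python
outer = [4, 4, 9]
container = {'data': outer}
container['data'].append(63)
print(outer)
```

Key concept: dict holds reference to list.
Step by step:
`outer = [4, 4, 9]` → outer = [4, 4, 9]
`container = {'data': outer}` → container = {'data': [4, 4, 9]}
`container['data'].append(63)` → outer = [4, 4, 9, 63]; container = {'data': [4, 4, 9, 63]}
`print(outer)` → prints [4, 4, 9, 63]

Answer: [4, 4, 9, 63]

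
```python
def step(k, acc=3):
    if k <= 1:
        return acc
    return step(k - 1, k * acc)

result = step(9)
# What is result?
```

Accumulator trace (n, acc): (9, 3) -> (8, 27) -> (7, 216) -> (6, 1512) -> (5, 9072) -> (4, 45360) -> (3, 181440) -> (2, 544320) -> (1, 1088640) -> return 1088640

Answer: 1088640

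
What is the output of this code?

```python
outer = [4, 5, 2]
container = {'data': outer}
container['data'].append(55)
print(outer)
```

Key concept: dict holds reference to list.
Step by step:
`outer = [4, 5, 2]` → outer = [4, 5, 2]
`container = {'data': outer}` → container = {'data': [4, 5, 2]}
`container['data'].append(55)` → outer = [4, 5, 2, 55]; container = {'data': [4, 5, 2, 55]}
`print(outer)` → prints [4, 5, 2, 55]

Answer: [4, 5, 2, 55]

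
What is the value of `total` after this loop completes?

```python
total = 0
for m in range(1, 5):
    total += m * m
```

Sum of squares 1² to 4² = 30
`total` takes the values: 0 → 1 → 5 → 14 → 30

Answer: 30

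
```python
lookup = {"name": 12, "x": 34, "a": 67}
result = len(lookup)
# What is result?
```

Trace:
`lookup = {"name": 12, "x": 34, "a": 67}` → lookup = {'name': 12, 'x': 34, 'a': 67}
`result = len(lookup)` → result = 3
So result = 3

Answer: 3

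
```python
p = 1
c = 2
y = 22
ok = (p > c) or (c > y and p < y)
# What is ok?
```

Trace:
`p = 1` → p = 1
`c = 2` → c = 2
`y = 22` → y = 22
`ok = (p > c) or (c > y and p < y)` → ok = False
So ok = False

Answer: False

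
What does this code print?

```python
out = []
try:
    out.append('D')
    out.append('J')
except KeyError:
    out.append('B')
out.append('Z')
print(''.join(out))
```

Execution trace: 'D' (try body) → 'J' (try body, no exception) → 'Z' (after the try/except). Output: DJZ

Answer: DJZ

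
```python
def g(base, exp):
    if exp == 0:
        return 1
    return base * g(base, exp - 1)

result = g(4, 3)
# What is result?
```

g(4, 3) = 4 * 4 * 4 = 64

Answer: 64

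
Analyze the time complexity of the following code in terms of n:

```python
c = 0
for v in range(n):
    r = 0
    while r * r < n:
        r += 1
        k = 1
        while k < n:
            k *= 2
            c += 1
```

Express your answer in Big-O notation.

Each loop level contributes: n × √n × log n. Multiplying the contributions gives O(n√n log n).

Answer: O(n√n log n)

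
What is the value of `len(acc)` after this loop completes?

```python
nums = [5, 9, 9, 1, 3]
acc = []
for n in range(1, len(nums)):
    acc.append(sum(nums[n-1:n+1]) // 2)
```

Number of 2-element averages
`acc` takes the values: [] → [7] → [7, 9] → [7, 9, 5] → [7, 9, 5, 2]
So `len(acc)` = 4

Answer: 4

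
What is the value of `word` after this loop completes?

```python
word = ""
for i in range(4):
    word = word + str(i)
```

Concatenate digits 0 to 3
`word` takes the values: "" → "0" → "01" → "012" → "0123"

Answer: "0123"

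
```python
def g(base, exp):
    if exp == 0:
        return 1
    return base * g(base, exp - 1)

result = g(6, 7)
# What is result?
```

g(6, 7) = 6 * 6 * 6 * 6 * 6 * 6 * 6 = 279936

Answer: 279936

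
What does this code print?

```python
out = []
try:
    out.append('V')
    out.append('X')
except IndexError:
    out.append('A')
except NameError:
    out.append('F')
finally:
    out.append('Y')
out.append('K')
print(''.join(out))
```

Execution trace: 'V' (try body) → 'X' (try body, no exception) → 'Y' (finally) → 'K' (after the try/except). Output: VXYK

Answer: VXYK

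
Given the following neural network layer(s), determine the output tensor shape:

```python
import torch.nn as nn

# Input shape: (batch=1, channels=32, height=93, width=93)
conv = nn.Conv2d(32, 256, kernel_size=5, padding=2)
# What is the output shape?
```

Input: (1, 32, 93, 93) -> Output: (1, 256, 93, 93)

Answer: (1, 256, 93, 93)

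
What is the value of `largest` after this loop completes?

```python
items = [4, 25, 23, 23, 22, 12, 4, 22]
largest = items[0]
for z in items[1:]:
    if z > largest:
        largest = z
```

Maximum of [4, 25, 23, 23, 22, 12, 4, 22]
`largest` takes the values: 4 → 25

Answer: 25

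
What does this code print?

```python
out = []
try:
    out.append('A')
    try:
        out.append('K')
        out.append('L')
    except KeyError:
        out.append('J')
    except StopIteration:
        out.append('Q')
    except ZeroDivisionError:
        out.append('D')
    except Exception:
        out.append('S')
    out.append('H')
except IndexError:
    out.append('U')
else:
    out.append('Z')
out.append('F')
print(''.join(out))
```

Execution trace: 'A' (try body) → 'K' (inner try body) → 'L' (inner try body, no exception) → 'H' (try body, no exception) → 'Z' (else) → 'F' (after the try/except). Output: AKLHZF

Answer: AKLHZF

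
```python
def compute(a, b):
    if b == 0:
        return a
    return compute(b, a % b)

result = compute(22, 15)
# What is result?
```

compute(22, 15) -> compute(15, 7) -> compute(7, 1) -> compute(1, 0) -> 1

Answer: 1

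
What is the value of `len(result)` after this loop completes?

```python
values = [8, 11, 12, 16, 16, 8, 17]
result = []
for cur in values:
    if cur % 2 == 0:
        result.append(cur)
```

Count even numbers in [8, 11, 12, 16, 16, 8, 17]
`result` takes the values: [] → [8] → [8, 12] → [8, 12, 16] → [8, 12, 16, 16] → [8, 12, 16, 16, 8]
So `len(result)` = 5

Answer: 5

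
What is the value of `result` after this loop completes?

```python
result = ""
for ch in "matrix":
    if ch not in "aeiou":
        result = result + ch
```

Remove vowels from 'matrix'
`result` takes the values: "" → "m" → "mt" → "mtr" → "mtrx"

Answer: "mtrx"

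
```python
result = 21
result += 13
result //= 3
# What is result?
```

Trace:
`result = 21` → result = 21
`result += 13` → result = 34
`result //= 3` → result = 11
So result = 11

Answer: 11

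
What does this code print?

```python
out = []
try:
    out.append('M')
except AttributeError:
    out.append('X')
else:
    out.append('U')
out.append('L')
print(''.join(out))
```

Execution trace: 'M' (try body, no exception) → 'U' (else) → 'L' (after the try/except). Output: MUL

Answer: MUL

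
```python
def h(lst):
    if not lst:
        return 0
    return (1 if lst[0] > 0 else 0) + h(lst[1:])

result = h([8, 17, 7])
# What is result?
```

Count of positive elements in [8, 17, 7] = 3

Answer: 3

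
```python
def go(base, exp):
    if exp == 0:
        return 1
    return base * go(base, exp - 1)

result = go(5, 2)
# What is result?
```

go(5, 2) = 5 * 5 = 25

Answer: 25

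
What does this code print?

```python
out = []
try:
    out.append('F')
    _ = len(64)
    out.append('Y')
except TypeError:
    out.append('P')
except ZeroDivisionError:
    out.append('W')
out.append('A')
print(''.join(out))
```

Execution trace: 'F' (try body) → 'P' (except TypeError) → 'A' (after the try/except). Output: FPA

Answer: FPA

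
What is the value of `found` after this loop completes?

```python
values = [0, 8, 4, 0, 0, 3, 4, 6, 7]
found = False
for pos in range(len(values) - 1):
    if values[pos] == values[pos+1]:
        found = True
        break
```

Check consecutive duplicates in [0, 8, 4, 0, 0, 3, 4, 6, 7]
`found` takes the values: False → True

Answer: True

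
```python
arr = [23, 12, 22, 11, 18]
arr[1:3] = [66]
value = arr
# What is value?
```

Trace:
`arr = [23, 12, 22, 11, 18]` → arr = [23, 12, 22, 11, 18]
`arr[1:3] = [66]` → arr = [23, 66, 11, 18]
`value = arr` → value = [23, 66, 11, 18]
So value = [23, 66, 11, 18]

Answer: [23, 66, 11, 18]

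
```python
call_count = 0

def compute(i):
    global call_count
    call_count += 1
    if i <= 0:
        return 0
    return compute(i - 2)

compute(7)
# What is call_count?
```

Linear recursion stepping by 2: 5 calls from i=7 down to ≤0.

Answer: 5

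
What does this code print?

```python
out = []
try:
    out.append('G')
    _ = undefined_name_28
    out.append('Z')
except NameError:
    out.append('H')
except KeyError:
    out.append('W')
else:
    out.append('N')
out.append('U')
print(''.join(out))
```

Execution trace: 'G' (try body) → 'H' (except NameError) → 'U' (after the try/except). Output: GHU

Answer: GHU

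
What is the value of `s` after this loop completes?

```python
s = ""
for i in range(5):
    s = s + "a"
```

Repeat 'a' 5 times
`s` takes the values: "" → "a" → "aa" → "aaa" → "aaaa" → "aaaaa"

Answer: "aaaaa"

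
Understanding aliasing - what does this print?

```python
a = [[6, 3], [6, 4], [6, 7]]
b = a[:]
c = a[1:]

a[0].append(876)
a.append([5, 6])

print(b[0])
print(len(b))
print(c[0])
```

Key concept: slice with nested mutation.
Step by step:
`a = [[6, 3], [6, 4], [6, 7]]` → a = [[6, 3], [6, 4], [6, 7]]
`b = a[:]` → b = [[6, 3], [6, 4], [6, 7]]
`c = a[1:]` → c = [[6, 4], [6, 7]]
`a[0].append(876)` → a = [[6, 3, 876], [6, 4], [6, 7]]; b = [[6, 3, 876], [6, 4], [6, 7]]
`a.append([5, 6])` → a = [[6, 3, 876], [6, 4], [6, 7], [5, 6]]
`print(b[0])` → prints [6, 3, 876]
`print(len(b))` → prints 3
`print(c[0])` → prints [6, 4]

Answer:
[6, 3, 876]
3
[6, 4]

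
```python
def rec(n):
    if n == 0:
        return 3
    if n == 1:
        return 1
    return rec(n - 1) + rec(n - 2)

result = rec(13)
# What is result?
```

Build up from base cases: rec(0)=3, rec(1)=1, rec(2)=4, rec(3)=5, rec(4)=9, rec(5)=14, rec(6)=23, ..., rec(13)=665

Answer: 665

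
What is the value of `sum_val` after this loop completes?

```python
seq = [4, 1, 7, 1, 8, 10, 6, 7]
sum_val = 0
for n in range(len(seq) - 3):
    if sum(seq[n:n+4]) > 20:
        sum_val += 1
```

Count windows with sum > 20
`sum_val` takes the values: 0 → 1 → 2 → 3

Answer: 3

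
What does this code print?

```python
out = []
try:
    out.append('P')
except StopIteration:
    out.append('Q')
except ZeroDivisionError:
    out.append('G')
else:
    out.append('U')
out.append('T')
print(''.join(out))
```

Execution trace: 'P' (try body, no exception) → 'U' (else) → 'T' (after the try/except). Output: PUT

Answer: PUT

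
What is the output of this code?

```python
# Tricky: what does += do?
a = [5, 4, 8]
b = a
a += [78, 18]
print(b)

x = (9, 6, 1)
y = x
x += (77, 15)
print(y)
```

Key concept: += behavior differs for mutable vs immutable.
Step by step:
`a = [5, 4, 8]` → a = [5, 4, 8]
`b = a` → b = [5, 4, 8] (same object as a)
`a += [78, 18]` → a = [5, 4, 8, 78, 18] (same object as b); b = [5, 4, 8, 78, 18] (same object as a)
`print(b)` → prints [5, 4, 8, 78, 18]
`x = (9, 6, 1)` → x = (9, 6, 1)
`y = x` → y = (9, 6, 1)
`x += (77, 15)` → x = (9, 6, 1, 77, 15)
`print(y)` → prints (9, 6, 1)

Answer:
[5, 4, 8, 78, 18]
(9, 6, 1)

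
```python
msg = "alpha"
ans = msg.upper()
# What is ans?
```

Trace:
`msg = "alpha"` → msg = 'alpha'
`ans = msg.upper()` → ans = 'ALPHA'
So ans = 'ALPHA'

Answer: 'ALPHA'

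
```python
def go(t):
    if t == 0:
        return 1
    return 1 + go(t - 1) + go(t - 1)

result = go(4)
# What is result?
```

go(t) = 1 + 2·go(t-1), go(0)=1. Closed form: (1+1)·2^4 - 1 = 31.

Answer: 31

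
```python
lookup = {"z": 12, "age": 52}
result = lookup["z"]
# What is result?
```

Trace:
`lookup = {"z": 12, "age": 52}` → lookup = {'z': 12, 'age': 52}
`result = lookup["z"]` → result = 12
So result = 12

Answer: 12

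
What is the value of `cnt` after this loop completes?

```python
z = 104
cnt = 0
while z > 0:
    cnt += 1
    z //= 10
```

Count digits by repeated division by 10
`cnt` takes the values: 0 → 1 → 2 → 3

Answer: 3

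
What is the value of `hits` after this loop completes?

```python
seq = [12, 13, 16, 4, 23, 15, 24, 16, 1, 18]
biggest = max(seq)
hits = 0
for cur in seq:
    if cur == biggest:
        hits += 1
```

Count of max value 24 in [12, 13, 16, 4, 23, 15, 24, 16, 1, 18]
`hits` takes the values: 0 → 1

Answer: 1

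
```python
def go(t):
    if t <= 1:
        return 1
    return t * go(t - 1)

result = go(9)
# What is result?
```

go(9) = 9 * 8 * 7 * 6 * 5 * 4 * 3 * 2 * 1 = 362880

Answer: 362880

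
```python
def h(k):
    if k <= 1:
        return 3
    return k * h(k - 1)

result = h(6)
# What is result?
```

h(6) = 6 * 5 * 4 * 3 * 2 * 3 = 2160

Answer: 2160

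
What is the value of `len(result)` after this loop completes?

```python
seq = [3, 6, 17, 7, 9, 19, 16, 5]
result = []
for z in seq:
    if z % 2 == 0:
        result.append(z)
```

Count even numbers in [3, 6, 17, 7, 9, 19, 16, 5]
`result` takes the values: [] → [6] → [6, 16]
So `len(result)` = 2

Answer: 2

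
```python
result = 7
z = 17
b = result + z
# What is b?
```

Trace:
`result = 7` → result = 7
`z = 17` → z = 17
`b = result + z` → b = 24
So b = 24

Answer: 24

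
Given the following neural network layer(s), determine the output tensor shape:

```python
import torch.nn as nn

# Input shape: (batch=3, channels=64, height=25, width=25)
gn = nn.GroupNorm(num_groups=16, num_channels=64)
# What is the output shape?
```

Input: (3, 64, 25, 25) -> Output: (3, 64, 25, 25)

Answer: (3, 64, 25, 25)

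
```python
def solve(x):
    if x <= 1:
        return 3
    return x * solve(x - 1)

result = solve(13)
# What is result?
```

solve(13) = 13 * 12 * 11 * 10 * 9 * 8 * 7 * 6 * 5 * 4 * 3 * 2 * 3 = 18681062400

Answer: 18681062400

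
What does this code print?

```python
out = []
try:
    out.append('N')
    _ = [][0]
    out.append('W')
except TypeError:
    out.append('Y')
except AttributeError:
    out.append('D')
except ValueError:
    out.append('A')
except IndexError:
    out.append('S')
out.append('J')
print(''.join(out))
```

Execution trace: 'N' (try body) → 'S' (except IndexError) → 'J' (after the try/except). Output: NSJ

Answer: NSJ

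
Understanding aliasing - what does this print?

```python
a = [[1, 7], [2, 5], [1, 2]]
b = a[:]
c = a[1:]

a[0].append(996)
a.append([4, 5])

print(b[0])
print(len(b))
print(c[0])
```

Key concept: slice with nested mutation.
Step by step:
`a = [[1, 7], [2, 5], [1, 2]]` → a = [[1, 7], [2, 5], [1, 2]]
`b = a[:]` → b = [[1, 7], [2, 5], [1, 2]]
`c = a[1:]` → c = [[2, 5], [1, 2]]
`a[0].append(996)` → a = [[1, 7, 996], [2, 5], [1, 2]]; b = [[1, 7, 996], [2, 5], [1, 2]]
`a.append([4, 5])` → a = [[1, 7, 996], [2, 5], [1, 2], [4, 5]]
`print(b[0])` → prints [1, 7, 996]
`print(len(b))` → prints 3
`print(c[0])` → prints [2, 5]

Answer:
[1, 7, 996]
3
[2, 5]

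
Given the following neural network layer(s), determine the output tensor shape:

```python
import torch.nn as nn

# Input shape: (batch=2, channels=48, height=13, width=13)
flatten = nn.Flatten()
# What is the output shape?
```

Input: (2, 48, 13, 13) -> Output: (2, 8112)

Answer: (2, 8112)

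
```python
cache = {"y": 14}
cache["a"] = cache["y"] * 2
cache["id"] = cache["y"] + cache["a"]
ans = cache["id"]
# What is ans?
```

Trace:
`cache = {"y": 14}` → cache = {'y': 14}
`cache["a"] = cache["y"] * 2` → cache = {'y': 14, 'a': 28}
`cache["id"] = cache["y"] + cache["a"]` → cache = {'y': 14, 'a': 28, 'id': 42}
`ans = cache["id"]` → ans = 42
So ans = 42

Answer: 42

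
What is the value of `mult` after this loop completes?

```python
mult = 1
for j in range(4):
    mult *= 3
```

3^4 = 81
`mult` takes the values: 1 → 3 → 9 → 27 → 81

Answer: 81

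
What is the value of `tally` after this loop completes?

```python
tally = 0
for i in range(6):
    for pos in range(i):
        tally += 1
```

Triangle number: 0+1+2+...+5
`tally` takes the values: 0 → 1 → 2 → 3 → 4 → 5 → 6 → 7 → 8 → 9 → 10 → 11 → 12 → 13 → 14 → 15

Answer: 15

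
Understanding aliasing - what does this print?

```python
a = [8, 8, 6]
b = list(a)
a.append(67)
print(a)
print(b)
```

Key concept: list() constructor creates copy.
Step by step:
`a = [8, 8, 6]` → a = [8, 8, 6]
`b = list(a)` → b = [8, 8, 6]
`a.append(67)` → a = [8, 8, 6, 67]
`print(a)` → prints [8, 8, 6, 67]
`print(b)` → prints [8, 8, 6]

Answer:
[8, 8, 6, 67]
[8, 8, 6]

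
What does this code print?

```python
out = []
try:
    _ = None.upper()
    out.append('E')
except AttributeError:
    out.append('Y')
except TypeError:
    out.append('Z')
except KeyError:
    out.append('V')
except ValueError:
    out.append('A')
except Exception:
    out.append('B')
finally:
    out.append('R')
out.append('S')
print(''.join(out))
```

Execution trace: 'Y' (except AttributeError) → 'R' (finally) → 'S' (after the try/except). Output: YRS

Answer: YRS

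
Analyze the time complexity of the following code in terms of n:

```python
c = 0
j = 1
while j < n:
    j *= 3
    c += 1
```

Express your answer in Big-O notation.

Each loop level contributes: log n. Multiplying the contributions gives O(log n).

Answer: O(log n)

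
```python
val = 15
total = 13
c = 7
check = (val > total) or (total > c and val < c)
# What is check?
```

Trace:
`val = 15` → val = 15
`total = 13` → total = 13
`c = 7` → c = 7
`check = (val > total) or (total > c and val < c)` → check = True
So check = True

Answer: True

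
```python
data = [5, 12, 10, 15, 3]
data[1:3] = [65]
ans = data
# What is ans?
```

Trace:
`data = [5, 12, 10, 15, 3]` → data = [5, 12, 10, 15, 3]
`data[1:3] = [65]` → data = [5, 65, 15, 3]
`ans = data` → ans = [5, 65, 15, 3]
So ans = [5, 65, 15, 3]

Answer: [5, 65, 15, 3]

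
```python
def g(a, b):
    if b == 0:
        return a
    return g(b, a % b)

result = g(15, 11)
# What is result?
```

g(15, 11) -> g(11, 4) -> g(4, 3) -> g(3, 1) -> g(1, 0) -> 1

Answer: 1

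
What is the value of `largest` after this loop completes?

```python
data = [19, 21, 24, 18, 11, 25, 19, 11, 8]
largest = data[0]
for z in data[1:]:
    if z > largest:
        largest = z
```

Maximum of [19, 21, 24, 18, 11, 25, 19, 11, 8]
`largest` takes the values: 19 → 21 → 24 → 25

Answer: 25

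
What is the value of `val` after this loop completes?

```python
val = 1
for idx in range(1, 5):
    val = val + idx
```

Start at 1, add 1 through 4
`val` takes the values: 1 → 2 → 4 → 7 → 11

Answer: 11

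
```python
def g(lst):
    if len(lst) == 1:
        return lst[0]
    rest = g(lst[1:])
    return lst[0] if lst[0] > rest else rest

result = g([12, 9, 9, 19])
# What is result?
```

Recursive max over [12, 9, 9, 19] = 19

Answer: 19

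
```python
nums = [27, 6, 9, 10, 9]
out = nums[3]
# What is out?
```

Trace:
`nums = [27, 6, 9, 10, 9]` → nums = [27, 6, 9, 10, 9]
`out = nums[3]` → out = 10
So out = 10

Answer: 10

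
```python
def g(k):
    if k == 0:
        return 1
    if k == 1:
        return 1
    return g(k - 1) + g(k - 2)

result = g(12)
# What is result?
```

Build up from base cases: g(0)=1, g(1)=1, g(2)=2, g(3)=3, g(4)=5, g(5)=8, g(6)=13, ..., g(12)=233

Answer: 233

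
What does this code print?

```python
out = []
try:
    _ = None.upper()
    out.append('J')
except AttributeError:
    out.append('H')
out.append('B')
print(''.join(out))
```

Execution trace: 'H' (except AttributeError) → 'B' (after the try/except). Output: HB

Answer: HB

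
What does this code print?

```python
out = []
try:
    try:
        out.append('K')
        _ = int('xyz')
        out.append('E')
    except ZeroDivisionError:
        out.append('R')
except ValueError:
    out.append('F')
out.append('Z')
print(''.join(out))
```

Execution trace: 'K' (try body) → 'F' (outer except ValueError) → 'Z' (after the try/except). Output: KFZ

Answer: KFZ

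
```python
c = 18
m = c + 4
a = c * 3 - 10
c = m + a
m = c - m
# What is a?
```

Trace:
`c = 18` → c = 18
`m = c + 4` → m = 22
`a = c * 3 - 10` → a = 44
`c = m + a` → c = 66
`m = c - m` → m = 44
So a = 44

Answer: 44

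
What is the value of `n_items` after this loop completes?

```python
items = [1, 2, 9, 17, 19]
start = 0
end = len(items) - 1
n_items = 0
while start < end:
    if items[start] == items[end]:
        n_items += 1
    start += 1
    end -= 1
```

Count matching pairs from ends
`n_items` takes the values: 0

Answer: 0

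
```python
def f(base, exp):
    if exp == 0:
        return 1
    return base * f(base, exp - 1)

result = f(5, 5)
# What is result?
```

f(5, 5) = 5 * 5 * 5 * 5 * 5 = 3125

Answer: 3125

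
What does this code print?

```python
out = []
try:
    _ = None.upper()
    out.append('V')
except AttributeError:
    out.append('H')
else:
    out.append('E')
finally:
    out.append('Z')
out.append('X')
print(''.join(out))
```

Execution trace: 'H' (except AttributeError) → 'Z' (finally) → 'X' (after the try/except). Output: HZX

Answer: HZX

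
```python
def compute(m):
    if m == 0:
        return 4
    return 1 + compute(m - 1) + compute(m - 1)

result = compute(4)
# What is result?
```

compute(m) = 1 + 2·compute(m-1), compute(0)=4. Closed form: (4+1)·2^4 - 1 = 79.

Answer: 79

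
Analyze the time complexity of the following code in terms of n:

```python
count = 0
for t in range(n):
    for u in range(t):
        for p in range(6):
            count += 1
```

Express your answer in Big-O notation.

Each loop level contributes: n × n × 1. Multiplying the contributions gives O(n^2).

Answer: O(n^2)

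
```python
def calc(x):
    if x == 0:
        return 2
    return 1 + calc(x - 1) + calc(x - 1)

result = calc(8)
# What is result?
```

calc(x) = 1 + 2·calc(x-1), calc(0)=2. Closed form: (2+1)·2^8 - 1 = 767.

Answer: 767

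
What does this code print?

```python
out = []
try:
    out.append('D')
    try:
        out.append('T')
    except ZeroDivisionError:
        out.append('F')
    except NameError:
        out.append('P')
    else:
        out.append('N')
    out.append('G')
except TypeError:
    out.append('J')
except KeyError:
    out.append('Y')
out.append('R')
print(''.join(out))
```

Execution trace: 'D' (try body) → 'T' (inner try body, no exception) → 'N' (inner else) → 'G' (try body, no exception) → 'R' (after the try/except). Output: DTNGR

Answer: DTNGR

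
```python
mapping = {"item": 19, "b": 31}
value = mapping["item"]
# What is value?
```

Trace:
`mapping = {"item": 19, "b": 31}` → mapping = {'item': 19, 'b': 31}
`value = mapping["item"]` → value = 19
So value = 19

Answer: 19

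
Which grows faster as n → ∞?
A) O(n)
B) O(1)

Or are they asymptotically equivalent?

O(n) vs O(1): Higher order terms dominate.

Answer: A) O(n) grows faster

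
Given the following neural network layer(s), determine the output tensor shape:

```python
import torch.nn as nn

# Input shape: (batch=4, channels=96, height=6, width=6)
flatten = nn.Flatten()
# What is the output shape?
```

Input: (4, 96, 6, 6) -> Output: (4, 3456)

Answer: (4, 3456)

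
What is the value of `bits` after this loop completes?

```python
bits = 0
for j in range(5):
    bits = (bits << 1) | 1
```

Build 5 consecutive 1-bits: 0b11111
`bits` takes the values: 0 → 1 → 3 → 7 → 15 → 31

Answer: 31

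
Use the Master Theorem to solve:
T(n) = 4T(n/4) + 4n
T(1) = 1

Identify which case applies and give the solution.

a=4, b=4, f(n)=4n. log_4(4) = 1. Since c=1 = 1, Case 2 applies: T(n) = Θ(n^log_b(a) · log n) = O(n log n).

Answer: O(n log n) - Case 2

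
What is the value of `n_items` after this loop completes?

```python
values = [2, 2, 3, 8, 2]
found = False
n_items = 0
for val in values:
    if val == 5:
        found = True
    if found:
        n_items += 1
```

Count elements after first 5 in [2, 2, 3, 8, 2]
`n_items` takes the values: 0

Answer: 0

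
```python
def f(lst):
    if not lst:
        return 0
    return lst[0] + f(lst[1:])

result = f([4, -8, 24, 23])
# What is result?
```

4 + (-8) + 24 + 23 + 0 = 43

Answer: 43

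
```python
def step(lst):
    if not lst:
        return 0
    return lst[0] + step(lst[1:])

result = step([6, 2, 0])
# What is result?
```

6 + 2 + 0 + 0 = 8

Answer: 8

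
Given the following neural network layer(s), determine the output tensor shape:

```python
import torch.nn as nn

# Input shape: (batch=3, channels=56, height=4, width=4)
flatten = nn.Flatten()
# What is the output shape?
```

Input: (3, 56, 4, 4) -> Output: (3, 896)

Answer: (3, 896)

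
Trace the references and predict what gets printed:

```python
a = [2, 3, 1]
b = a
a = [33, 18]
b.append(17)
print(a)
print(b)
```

Key concept: rebinding vs mutation: a is rebound to a new list, b still points at the original.
Step by step:
`a = [2, 3, 1]` → a = [2, 3, 1]
`b = a` → b = [2, 3, 1] (same object as a)
`a = [33, 18]` → a = [33, 18]
`b.append(17)` → b = [2, 3, 1, 17]
`print(a)` → prints [33, 18]
`print(b)` → prints [2, 3, 1, 17]

Answer:
[33, 18]
[2, 3, 1, 17]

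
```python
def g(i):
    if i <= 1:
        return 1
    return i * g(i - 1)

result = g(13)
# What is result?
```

g(13) = 13 * 12 * 11 * 10 * 9 * 8 * 7 * 6 * 5 * 4 * 3 * 2 * 1 = 6227020800

Answer: 6227020800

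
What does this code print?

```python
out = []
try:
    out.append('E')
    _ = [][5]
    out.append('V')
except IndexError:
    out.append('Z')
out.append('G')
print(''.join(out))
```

Execution trace: 'E' (try body) → 'Z' (except IndexError) → 'G' (after the try/except). Output: EZG

Answer: EZG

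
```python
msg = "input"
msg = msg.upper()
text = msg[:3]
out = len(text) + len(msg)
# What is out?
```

Trace:
`msg = "input"` → msg = 'input'
`msg = msg.upper()` → msg = 'INPUT'
`text = msg[:3]` → text = 'INP'
`out = len(text) + len(msg)` → out = 8
So out = 8

Answer: 8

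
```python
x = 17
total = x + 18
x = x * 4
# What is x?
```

Trace:
`x = 17` → x = 17
`total = x + 18` → total = 35
`x = x * 4` → x = 68
So x = 68

Answer: 68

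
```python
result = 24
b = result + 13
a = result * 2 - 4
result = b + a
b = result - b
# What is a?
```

Trace:
`result = 24` → result = 24
`b = result + 13` → b = 37
`a = result * 2 - 4` → a = 44
`result = b + a` → result = 81
`b = result - b` → b = 44
So a = 44

Answer: 44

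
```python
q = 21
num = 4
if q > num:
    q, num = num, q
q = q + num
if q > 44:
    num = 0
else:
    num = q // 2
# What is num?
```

Trace:
`q = 21` → q = 21
`num = 4` → num = 4
`if q > num: ...` → q > num is True → q = 4; num = 21
`q = q + num` → q = 25
`if q > 44: ...` → q > 44 is False, take else branch → num = 12
So num = 12

Answer: 12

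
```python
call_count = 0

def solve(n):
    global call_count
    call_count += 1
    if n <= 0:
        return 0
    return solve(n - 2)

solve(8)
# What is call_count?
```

Linear recursion stepping by 2: 5 calls from n=8 down to ≤0.

Answer: 5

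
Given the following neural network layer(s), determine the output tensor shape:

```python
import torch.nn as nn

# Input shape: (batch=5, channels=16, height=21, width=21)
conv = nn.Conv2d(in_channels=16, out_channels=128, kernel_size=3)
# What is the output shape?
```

Input: (5, 16, 21, 21) -> Output: (5, 128, 19, 19)

Answer: (5, 128, 19, 19)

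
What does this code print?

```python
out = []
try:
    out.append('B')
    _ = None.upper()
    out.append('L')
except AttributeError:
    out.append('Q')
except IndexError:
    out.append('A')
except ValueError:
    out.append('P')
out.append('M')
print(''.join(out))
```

Execution trace: 'B' (try body) → 'Q' (except AttributeError) → 'M' (after the try/except). Output: BQM

Answer: BQM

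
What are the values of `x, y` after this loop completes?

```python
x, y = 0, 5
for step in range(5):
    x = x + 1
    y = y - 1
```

x goes 0→5, y goes 5→0
`x, y` takes the values: (0, 5) → (1, 5) → (1, 4) → (2, 4) → (2, 3) → (3, 3) → (3, 2) → (4, 2) → (4, 1) → (5, 1) → (5, 0)

Answer: 5, 0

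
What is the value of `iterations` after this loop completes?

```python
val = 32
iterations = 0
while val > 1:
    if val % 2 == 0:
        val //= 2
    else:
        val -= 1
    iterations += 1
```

Steps to reduce 32 to 1
`iterations` takes the values: 0 → 1 → 2 → 3 → 4 → 5

Answer: 5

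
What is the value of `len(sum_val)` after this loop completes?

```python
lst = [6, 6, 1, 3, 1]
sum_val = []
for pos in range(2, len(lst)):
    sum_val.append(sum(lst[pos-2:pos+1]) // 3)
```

Number of 3-element averages
`sum_val` takes the values: [] → [4] → [4, 3] → [4, 3, 1]
So `len(sum_val)` = 3

Answer: 3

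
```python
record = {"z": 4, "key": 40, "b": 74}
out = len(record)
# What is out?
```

Trace:
`record = {"z": 4, "key": 40, "b": 74}` → record = {'z': 4, 'key': 40, 'b': 74}
`out = len(record)` → out = 3
So out = 3

Answer: 3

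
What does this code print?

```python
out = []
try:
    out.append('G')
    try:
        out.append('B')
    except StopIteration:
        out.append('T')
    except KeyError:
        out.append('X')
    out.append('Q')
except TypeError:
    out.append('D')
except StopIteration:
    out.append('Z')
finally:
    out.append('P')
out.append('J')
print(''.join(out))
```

Execution trace: 'G' (try body) → 'B' (inner try body, no exception) → 'Q' (try body, no exception) → 'P' (finally) → 'J' (after the try/except). Output: GBQPJ

Answer: GBQPJ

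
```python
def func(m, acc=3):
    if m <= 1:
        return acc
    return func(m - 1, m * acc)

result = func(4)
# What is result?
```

Accumulator trace (n, acc): (4, 3) -> (3, 12) -> (2, 36) -> (1, 72) -> return 72

Answer: 72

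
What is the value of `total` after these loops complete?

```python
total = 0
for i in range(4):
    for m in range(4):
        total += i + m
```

Sum of all i+m for i,m in 4x4
`total` takes the values: 0 → 1 → 3 → 6 → 7 → 9 → 12 → 16 → 18 → 21 → 25 → 30 → 33 → 37 → 42 → 48

Answer: 48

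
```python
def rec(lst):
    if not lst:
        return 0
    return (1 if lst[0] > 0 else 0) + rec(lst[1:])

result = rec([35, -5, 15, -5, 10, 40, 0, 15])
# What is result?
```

Count of positive elements in [35, -5, 15, -5, 10, 40, 0, 15] = 5

Answer: 5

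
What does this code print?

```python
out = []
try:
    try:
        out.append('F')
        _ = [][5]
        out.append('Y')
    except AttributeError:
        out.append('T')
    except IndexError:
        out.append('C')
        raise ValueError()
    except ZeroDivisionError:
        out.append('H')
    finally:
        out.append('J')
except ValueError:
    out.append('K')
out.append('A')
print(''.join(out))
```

Execution trace: 'F' (inner try body) → 'C' (inner except IndexError) → 'J' (inner finally) → 'K' (outer except ValueError) → 'A' (after the try/except). Output: FCJKA

Answer: FCJKA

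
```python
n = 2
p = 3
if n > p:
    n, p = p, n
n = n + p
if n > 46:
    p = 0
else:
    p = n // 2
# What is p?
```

Trace:
`n = 2` → n = 2
`p = 3` → p = 3
`if n > p: ...` → n > p is False → no variable changes
`n = n + p` → n = 5
`if n > 46: ...` → n > 46 is False, take else branch → p = 2
So p = 2

Answer: 2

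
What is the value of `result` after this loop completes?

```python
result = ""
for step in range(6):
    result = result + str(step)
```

Concatenate digits 0 to 5
`result` takes the values: "" → "0" → "01" → "012" → "0123" → "01234" → "012345"

Answer: "012345"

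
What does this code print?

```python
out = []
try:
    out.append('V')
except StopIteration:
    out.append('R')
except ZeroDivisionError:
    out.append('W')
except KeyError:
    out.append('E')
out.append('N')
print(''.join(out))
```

Execution trace: 'V' (try body, no exception) → 'N' (after the try/except). Output: VN

Answer: VN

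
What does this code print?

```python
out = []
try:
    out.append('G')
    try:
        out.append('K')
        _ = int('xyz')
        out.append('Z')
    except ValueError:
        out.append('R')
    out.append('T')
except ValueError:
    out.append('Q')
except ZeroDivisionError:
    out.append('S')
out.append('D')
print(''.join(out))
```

Execution trace: 'G' (try body) → 'K' (inner try body) → 'R' (inner except ValueError) → 'T' (try body, no exception) → 'D' (after the try/except). Output: GKRTD

Answer: GKRTD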